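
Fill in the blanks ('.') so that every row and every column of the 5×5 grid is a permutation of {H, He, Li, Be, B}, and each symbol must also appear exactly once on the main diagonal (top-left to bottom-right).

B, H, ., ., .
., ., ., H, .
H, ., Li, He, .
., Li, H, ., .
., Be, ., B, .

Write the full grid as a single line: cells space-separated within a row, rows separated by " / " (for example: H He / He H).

B H Be Li He / Be He B H Li / H B Li He Be / He Li H Be B / Li Be He B H

Cell (r2,c2): row 2 has {H}; column 2 has {H,Li,Be}; the diagonal has {Li,B} → He.
Cell (r3,c2): row 3 has {H,He,Li}; column 2 has {H,He,Li,Be} → B.
Cell (r3,c5): row 3 has {H,He,Li,B}; column 5 is empty so far → Be.
Cell (r4,c4): row 4 has {H,Li}; column 4 has {H,He,B}; the diagonal has {He,Li,B} → Be.
Cell (r5,c3): row 5 has {Be,B}; column 3 has {H,Li} → He.
Cell (r5,c5): row 5 has {He,Be,B}; column 5 has {Be}; the diagonal has {He,Li,Be,B} → H.
Cell (r1,c3): row 1 has {H,B}; column 3 has {H,He,Li} → Be.
Cell (r1,c4): row 1 has {H,Be,B}; column 4 has {H,He,Be,B} → Li.
Cell (r1,c5): row 1 has {H,Li,Be,B}; column 5 has {H,Be} → He.
Cell (r2,c3): row 2 has {H,He}; column 3 has {H,He,Li,Be} → B.
Cell (r2,c5): row 2 has {H,He,B}; column 5 has {H,He,Be} → Li.
Cell (r4,c1): row 4 has {H,Li,Be}; column 1 has {H,B} → He.
Cell (r4,c5): row 4 has {H,He,Li,Be}; column 5 has {H,He,Li,Be} → B.
Cell (r5,c1): row 5 has {H,He,Be,B}; column 1 has {H,He,B} → Li.
Cell (r2,c1): row 2 has {H,He,Li,B}; column 1 has {H,He,Li,B} → Be.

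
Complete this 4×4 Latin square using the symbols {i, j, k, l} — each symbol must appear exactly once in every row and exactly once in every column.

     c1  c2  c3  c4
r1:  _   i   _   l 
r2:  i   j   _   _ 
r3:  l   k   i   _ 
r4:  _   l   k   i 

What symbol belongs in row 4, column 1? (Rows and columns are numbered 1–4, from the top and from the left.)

j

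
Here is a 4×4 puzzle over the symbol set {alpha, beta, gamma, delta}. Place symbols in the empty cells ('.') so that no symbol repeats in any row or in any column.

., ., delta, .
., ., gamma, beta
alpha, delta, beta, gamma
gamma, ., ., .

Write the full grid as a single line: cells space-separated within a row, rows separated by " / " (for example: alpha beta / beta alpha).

beta gamma delta alpha / delta alpha gamma beta / alpha delta beta gamma / gamma beta alpha delta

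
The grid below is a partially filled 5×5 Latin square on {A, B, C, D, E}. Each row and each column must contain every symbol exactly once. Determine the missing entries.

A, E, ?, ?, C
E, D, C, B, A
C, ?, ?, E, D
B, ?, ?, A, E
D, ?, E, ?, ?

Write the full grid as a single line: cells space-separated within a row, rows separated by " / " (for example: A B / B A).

A E B D C / E D C B A / C B A E D / B C D A E / D A E C B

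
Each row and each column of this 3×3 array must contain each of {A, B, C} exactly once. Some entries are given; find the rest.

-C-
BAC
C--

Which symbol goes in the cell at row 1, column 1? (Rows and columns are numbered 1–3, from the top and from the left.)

A

At row 1, column 1: row 1 has {C}; column 1 has {B,C}; that leaves A.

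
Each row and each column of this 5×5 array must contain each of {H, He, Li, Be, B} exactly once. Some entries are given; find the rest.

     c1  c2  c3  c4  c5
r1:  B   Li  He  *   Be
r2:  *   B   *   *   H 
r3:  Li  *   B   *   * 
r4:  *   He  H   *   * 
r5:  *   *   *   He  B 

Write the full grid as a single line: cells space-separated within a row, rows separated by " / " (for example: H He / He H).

B Li He H Be / He B Be Li H / Li H B Be He / Be He H B Li / H Be Li He B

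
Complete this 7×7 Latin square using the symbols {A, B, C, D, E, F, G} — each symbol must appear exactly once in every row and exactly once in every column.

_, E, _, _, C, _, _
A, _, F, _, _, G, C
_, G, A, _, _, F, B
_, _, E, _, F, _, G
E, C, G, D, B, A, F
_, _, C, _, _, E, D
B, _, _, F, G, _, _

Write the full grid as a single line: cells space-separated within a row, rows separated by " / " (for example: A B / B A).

F E B G C D A / A B F E D G C / D G A C E F B / C D E A F B G / E C G D B A F / G F C B A E D / B A D F G C E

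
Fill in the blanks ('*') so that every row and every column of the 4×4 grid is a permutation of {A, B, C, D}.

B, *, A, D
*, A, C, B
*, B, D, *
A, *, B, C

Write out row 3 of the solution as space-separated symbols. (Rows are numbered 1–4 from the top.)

(r1,c2) = C
(r2,c1) = D
(r3,c1) = C
(r3,c4) = A

C B D A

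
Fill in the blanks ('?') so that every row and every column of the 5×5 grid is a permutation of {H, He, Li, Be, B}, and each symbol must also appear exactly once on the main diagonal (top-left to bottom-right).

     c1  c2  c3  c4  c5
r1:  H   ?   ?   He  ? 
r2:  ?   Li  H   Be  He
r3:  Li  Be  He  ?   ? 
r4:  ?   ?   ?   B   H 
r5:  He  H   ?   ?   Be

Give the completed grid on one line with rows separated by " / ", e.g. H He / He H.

(r1,c2): row 1 has {H,He}; column 2 has {H,Li,Be}, so it must be B.
(r1,c5): row 1 has {H,He,B}; column 5 has {H,He,Be}, so it must be Li.
(r2,c1): row 2 has {H,He,Li,Be}; column 1 has {H,He,Li}, so it must be B.
(r3,c4): row 3 has {He,Li,Be}; column 4 has {He,Be,B}, so it must be H.
(r3,c5): row 3 has {H,He,Li,Be}; column 5 has {H,He,Li,Be}, so it must be B.
(r4,c1): row 4 has {H,B}; column 1 has {H,He,Li,B}, so it must be Be.
(r4,c2): row 4 has {H,Be,B}; column 2 has {H,Li,Be,B}, so it must be He.
(r4,c3): row 4 has {H,He,Be,B}; column 3 has {H,He}, so it must be Li.
(r5,c3): row 5 has {H,He,Be}; column 3 has {H,He,Li}, so it must be B.
(r5,c4): row 5 has {H,He,Be,B}; column 4 has {H,He,Be,B}, so it must be Li.
(r1,c3): row 1 has {H,He,Li,B}; column 3 has {H,He,Li,B}, so it must be Be.

H B Be He Li / B Li H Be He / Li Be He H B / Be He Li B H / He H B Li Be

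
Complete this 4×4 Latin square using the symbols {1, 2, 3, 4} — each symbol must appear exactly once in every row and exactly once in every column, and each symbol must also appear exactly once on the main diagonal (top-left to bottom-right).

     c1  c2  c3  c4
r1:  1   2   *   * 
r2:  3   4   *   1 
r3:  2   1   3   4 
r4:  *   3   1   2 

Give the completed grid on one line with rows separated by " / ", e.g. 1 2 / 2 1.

At row 1, column 3: row 1 has {1,2}; column 3 has {1,3}; that leaves 4.
At row 1, column 4: row 1 has {1,2,4}; column 4 has {1,2,4}; that leaves 3.
At row 2, column 3: row 2 has {1,3,4}; column 3 has {1,3,4}; that leaves 2.
At row 4, column 1: row 4 has {1,2,3}; column 1 has {1,2,3}; that leaves 4.

1 2 4 3 / 3 4 2 1 / 2 1 3 4 / 4 3 1 2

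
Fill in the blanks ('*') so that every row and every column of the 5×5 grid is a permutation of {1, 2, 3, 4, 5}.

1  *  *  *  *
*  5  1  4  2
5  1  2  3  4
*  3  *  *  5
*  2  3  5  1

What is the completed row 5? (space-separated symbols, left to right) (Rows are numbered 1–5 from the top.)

4 2 3 5 1

(r1,c2) = 4
(r1,c3) = 5
(r1,c4) = 2
(r1,c5) = 3
(r2,c1) = 3
(r4,c3) = 4
(r4,c4) = 1
(r5,c1) = 4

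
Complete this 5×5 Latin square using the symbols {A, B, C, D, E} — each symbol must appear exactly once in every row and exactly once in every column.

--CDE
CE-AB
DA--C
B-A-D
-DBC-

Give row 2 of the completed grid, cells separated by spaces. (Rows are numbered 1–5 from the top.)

At row 1, column 1: row 1 has {C,D,E}; column 1 has {B,C,D}; that leaves A.
At row 1, column 2: row 1 has {A,C,D,E}; column 2 has {A,D,E}; that leaves B.
At row 2, column 3: row 2 has {A,B,C,E}; column 3 has {A,B,C}; that leaves D.

C E D A B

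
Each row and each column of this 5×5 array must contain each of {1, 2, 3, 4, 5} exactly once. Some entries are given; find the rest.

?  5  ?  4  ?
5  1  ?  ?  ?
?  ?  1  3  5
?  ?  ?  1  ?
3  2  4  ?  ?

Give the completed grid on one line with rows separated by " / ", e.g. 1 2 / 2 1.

1 5 2 4 3 / 5 1 3 2 4 / 2 4 1 3 5 / 4 3 5 1 2 / 3 2 4 5 1

(r2,c4) = 2
(r3,c2) = 4
(r4,c2) = 3
(r5,c4) = 5
(r5,c5) = 1
(r2,c3) = 3
(r2,c5) = 4
(r3,c1) = 2
(r4,c1) = 4
(r4,c5) = 2
(r1,c1) = 1
(r1,c3) = 2
(r1,c5) = 3
(r4,c3) = 5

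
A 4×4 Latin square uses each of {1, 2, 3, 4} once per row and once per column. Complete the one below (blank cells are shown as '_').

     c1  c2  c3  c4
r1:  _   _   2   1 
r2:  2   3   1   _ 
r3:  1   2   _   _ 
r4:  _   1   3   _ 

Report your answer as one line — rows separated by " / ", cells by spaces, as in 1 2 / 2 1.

3 4 2 1 / 2 3 1 4 / 1 2 4 3 / 4 1 3 2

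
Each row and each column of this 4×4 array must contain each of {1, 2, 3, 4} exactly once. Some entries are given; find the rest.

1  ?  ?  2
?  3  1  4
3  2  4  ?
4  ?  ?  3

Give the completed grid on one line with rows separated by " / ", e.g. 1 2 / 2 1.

(r1,c2) = 4
(r1,c3) = 3
(r2,c1) = 2
(r3,c4) = 1
(r4,c2) = 1
(r4,c3) = 2

1 4 3 2 / 2 3 1 4 / 3 2 4 1 / 4 1 2 3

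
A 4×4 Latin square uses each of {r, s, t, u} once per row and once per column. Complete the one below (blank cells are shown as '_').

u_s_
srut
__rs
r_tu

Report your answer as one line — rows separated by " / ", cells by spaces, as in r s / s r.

(r1,c2) = t
(r1,c4) = r
(r3,c1) = t
(r3,c2) = u
(r4,c2) = s

u t s r / s r u t / t u r s / r s t u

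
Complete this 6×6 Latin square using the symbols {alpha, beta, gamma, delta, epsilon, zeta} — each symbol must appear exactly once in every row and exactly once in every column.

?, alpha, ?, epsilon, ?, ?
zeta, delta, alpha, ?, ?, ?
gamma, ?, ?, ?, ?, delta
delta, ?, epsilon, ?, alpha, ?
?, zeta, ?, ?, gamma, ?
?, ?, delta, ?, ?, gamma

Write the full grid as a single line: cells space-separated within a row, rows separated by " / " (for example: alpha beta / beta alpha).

beta alpha gamma epsilon delta zeta / zeta delta alpha gamma beta epsilon / gamma beta zeta alpha epsilon delta / delta gamma epsilon zeta alpha beta / epsilon zeta beta delta gamma alpha / alpha epsilon delta beta zeta gamma

row 1 has {alpha,epsilon}; column 1 has {gamma,delta,zeta} — only beta is left for (r1,c1).
row 1 has {alpha,beta,epsilon}; column 6 has {gamma,delta} — only zeta is left for (r1,c6).
row 4 has {alpha,delta,epsilon}; column 6 has {gamma,delta,zeta} — only beta is left for (r4,c6).
row 5 has {gamma,zeta}; column 3 has {alpha,delta,epsilon} — only beta is left for (r5,c3).
row 1 has {alpha,beta,epsilon,zeta}; column 3 has {alpha,beta,delta,epsilon} — only gamma is left for (r1,c3).
row 1 has {alpha,beta,gamma,epsilon,zeta}; column 5 has {alpha,gamma} — only delta is left for (r1,c5).
row 2 has {alpha,delta,zeta}; column 6 has {beta,gamma,delta,zeta} — only epsilon is left for (r2,c6).
row 3 has {gamma,delta}; column 3 has {alpha,beta,gamma,delta,epsilon} — only zeta is left for (r3,c3).
row 4 has {alpha,beta,delta,epsilon}; column 2 has {alpha,delta,zeta} — only gamma is left for (r4,c2).
row 4 has {alpha,beta,gamma,delta,epsilon}; column 4 has {epsilon} — only zeta is left for (r4,c4).
row 5 has {beta,gamma,zeta}; column 6 has {beta,gamma,delta,epsilon,zeta} — only alpha is left for (r5,c6).
row 2 has {alpha,delta,epsilon,zeta}; column 5 has {alpha,gamma,delta} — only beta is left for (r2,c5).
row 3 has {gamma,delta,zeta}; column 5 has {alpha,beta,gamma,delta} — only epsilon is left for (r3,c5).
row 5 has {alpha,beta,gamma,zeta}; column 1 has {beta,gamma,delta,zeta} — only epsilon is left for (r5,c1).
row 5 has {alpha,beta,gamma,epsilon,zeta}; column 4 has {epsilon,zeta} — only delta is left for (r5,c4).
row 6 has {gamma,delta}; column 1 has {beta,gamma,delta,epsilon,zeta} — only alpha is left for (r6,c1).
row 6 has {alpha,gamma,delta}; column 4 has {delta,epsilon,zeta} — only beta is left for (r6,c4).
row 6 has {alpha,beta,gamma,delta}; column 5 has {alpha,beta,gamma,delta,epsilon} — only zeta is left for (r6,c5).
row 2 has {alpha,beta,delta,epsilon,zeta}; column 4 has {beta,delta,epsilon,zeta} — only gamma is left for (r2,c4).
row 3 has {gamma,delta,epsilon,zeta}; column 2 has {alpha,gamma,delta,zeta} — only beta is left for (r3,c2).
row 3 has {beta,gamma,delta,epsilon,zeta}; column 4 has {beta,gamma,delta,epsilon,zeta} — only alpha is left for (r3,c4).
row 6 has {alpha,beta,gamma,delta,zeta}; column 2 has {alpha,beta,gamma,delta,zeta} — only epsilon is left for (r6,c2).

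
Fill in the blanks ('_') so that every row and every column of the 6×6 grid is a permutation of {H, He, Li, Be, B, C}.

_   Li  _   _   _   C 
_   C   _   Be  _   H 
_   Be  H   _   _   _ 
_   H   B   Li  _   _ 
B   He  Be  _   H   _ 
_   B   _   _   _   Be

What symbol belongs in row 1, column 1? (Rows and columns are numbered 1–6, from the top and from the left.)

H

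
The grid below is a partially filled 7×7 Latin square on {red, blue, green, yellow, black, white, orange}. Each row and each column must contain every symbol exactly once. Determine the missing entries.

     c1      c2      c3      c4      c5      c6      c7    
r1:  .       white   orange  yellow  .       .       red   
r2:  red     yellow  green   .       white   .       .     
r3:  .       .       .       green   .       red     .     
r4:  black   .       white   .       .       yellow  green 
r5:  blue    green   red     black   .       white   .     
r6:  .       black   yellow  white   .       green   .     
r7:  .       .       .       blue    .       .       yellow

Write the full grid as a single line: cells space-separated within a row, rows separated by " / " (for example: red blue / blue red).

green white orange yellow blue black red / red yellow green orange white blue black / yellow orange blue green black red white / black blue white red orange yellow green / blue green red black yellow white orange / orange black yellow white red green blue / white red black blue green orange yellow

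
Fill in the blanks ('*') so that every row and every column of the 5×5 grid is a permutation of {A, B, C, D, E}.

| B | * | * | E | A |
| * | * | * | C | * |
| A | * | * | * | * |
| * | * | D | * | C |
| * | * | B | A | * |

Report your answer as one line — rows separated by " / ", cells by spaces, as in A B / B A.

B D C E A / D B A C E / A C E D B / E A D B C / C E B A D

Cell (r1,c3): row 1 has {A,B,E}; column 3 has {B,D} → C.
Cell (r3,c3): row 3 has {A}; column 3 has {B,C,D} → E.
Cell (r4,c1): row 4 has {C,D}; column 1 has {A,B} → E.
Cell (r4,c4): row 4 has {C,D,E}; column 4 has {A,C,E} → B.
Cell (r1,c2): row 1 has {A,B,C,E}; column 2 is empty so far → D.
Cell (r2,c1): row 2 has {C}; column 1 has {A,B,E} → D.
Cell (r2,c3): row 2 has {C,D}; column 3 has {B,C,D,E} → A.
Cell (r3,c4): row 3 has {A,E}; column 4 has {A,B,C,E} → D.
Cell (r3,c5): row 3 has {A,D,E}; column 5 has {A,C} → B.
Cell (r4,c2): row 4 has {B,C,D,E}; column 2 has {D} → A.
Cell (r5,c1): row 5 has {A,B}; column 1 has {A,B,D,E} → C.
Cell (r5,c2): row 5 has {A,B,C}; column 2 has {A,D} → E.
Cell (r5,c5): row 5 has {A,B,C,E}; column 5 has {A,B,C} → D.
Cell (r2,c2): row 2 has {A,C,D}; column 2 has {A,D,E} → B.
Cell (r2,c5): row 2 has {A,B,C,D}; column 5 has {A,B,C,D} → E.
Cell (r3,c2): row 3 has {A,B,D,E}; column 2 has {A,B,D,E} → C.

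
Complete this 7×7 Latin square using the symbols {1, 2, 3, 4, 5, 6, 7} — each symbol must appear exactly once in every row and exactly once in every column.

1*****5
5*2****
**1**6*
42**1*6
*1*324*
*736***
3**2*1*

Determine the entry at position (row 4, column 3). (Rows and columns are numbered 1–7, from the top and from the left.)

7

Cell (r5,c7): row 5 has {1,2,3,4}; column 7 has {5,6} → 7.
Cell (r6,c1): row 6 has {3,6,7}; column 1 has {1,3,4,5} → 2.
Cell (r6,c6): row 6 has {2,3,6,7}; column 6 has {1,4,6} → 5.
Cell (r7,c7): row 7 has {1,2,3}; column 7 has {5,6,7} → 4.
Cell (r3,c1): row 3 has {1,6}; column 1 has {1,2,3,4,5} → 7.
Cell (r5,c1): row 5 has {1,2,3,4,7}; column 1 has {1,2,3,4,5,7} → 6.
Cell (r5,c3): row 5 has {1,2,3,4,6,7}; column 3 has {1,2,3} → 5.
Cell (r6,c5): row 6 has {2,3,5,6,7}; column 5 has {1,2} → 4.
Cell (r6,c7): row 6 has {2,3,4,5,6,7}; column 7 has {4,5,6,7} → 1.
Cell (r2,c7): row 2 has {2,5}; column 7 has {1,4,5,6,7} → 3.
Cell (r3,c7): row 3 has {1,6,7}; column 7 has {1,3,4,5,6,7} → 2.
Cell (r4,c3): row 4 has {1,2,4,6}; column 3 has {1,2,3,5} → 7.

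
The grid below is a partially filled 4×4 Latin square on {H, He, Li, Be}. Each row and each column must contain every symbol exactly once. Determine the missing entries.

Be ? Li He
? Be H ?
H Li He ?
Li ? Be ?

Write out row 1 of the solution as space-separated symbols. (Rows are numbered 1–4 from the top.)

Be H Li He

At row 1, column 2: row 1 has {He,Li,Be}; column 2 has {Li,Be}; that leaves H.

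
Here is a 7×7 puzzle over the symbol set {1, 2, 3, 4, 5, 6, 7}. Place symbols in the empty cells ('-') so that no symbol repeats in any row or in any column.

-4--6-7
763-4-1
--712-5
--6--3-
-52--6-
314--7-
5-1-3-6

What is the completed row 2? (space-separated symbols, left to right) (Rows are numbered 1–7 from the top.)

7 6 3 2 4 5 1

(r1,c3) = 5
(r3,c2) = 3
(r3,c6) = 4
(r6,c5) = 5
(r6,c7) = 2
(r7,c6) = 2
(r1,c6) = 1
(r2,c6) = 5
(r3,c1) = 6
(r4,c7) = 4
(r5,c7) = 3
(r6,c4) = 6
(r7,c2) = 7
(r7,c4) = 4
(r1,c1) = 2
(r1,c4) = 3
(r2,c4) = 2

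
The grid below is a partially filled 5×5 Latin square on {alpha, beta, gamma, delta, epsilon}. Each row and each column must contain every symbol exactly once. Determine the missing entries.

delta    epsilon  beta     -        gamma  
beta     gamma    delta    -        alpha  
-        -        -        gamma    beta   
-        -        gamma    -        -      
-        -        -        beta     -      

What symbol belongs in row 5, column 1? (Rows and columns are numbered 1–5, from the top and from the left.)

gamma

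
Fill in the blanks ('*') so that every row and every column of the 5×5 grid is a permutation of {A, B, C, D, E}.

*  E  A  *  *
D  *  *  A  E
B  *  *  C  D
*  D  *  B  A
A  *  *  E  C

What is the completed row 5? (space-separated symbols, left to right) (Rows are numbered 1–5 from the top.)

(r1,c1) = C
(r1,c4) = D
(r1,c5) = B
(r3,c2) = A
(r3,c3) = E
(r4,c1) = E
(r4,c3) = C
(r5,c2) = B
(r5,c3) = D

A B D E C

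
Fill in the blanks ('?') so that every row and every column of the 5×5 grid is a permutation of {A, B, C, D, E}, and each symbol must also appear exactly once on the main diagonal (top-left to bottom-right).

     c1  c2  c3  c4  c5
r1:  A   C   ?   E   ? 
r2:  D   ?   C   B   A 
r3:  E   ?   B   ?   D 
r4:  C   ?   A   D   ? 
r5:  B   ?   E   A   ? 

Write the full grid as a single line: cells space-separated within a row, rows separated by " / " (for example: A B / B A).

A C D E B / D E C B A / E A B C D / C B A D E / B D E A C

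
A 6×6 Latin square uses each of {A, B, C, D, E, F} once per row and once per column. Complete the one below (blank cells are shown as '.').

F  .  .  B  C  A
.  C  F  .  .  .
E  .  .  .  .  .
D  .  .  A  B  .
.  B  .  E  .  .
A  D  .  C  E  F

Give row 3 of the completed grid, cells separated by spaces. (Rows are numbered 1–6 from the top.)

E A C F D B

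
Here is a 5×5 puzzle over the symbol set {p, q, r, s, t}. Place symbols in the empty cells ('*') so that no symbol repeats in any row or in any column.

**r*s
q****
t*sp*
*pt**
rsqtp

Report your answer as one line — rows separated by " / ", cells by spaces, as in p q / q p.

p t r q s / q r p s t / t q s p r / s p t r q / r s q t p

(r1,c1) = p
(r1,c4) = q
(r2,c3) = p
(r4,c1) = s
(r4,c4) = r
(r4,c5) = q
(r1,c2) = t
(r2,c2) = r
(r2,c4) = s
(r2,c5) = t
(r3,c2) = q
(r3,c5) = r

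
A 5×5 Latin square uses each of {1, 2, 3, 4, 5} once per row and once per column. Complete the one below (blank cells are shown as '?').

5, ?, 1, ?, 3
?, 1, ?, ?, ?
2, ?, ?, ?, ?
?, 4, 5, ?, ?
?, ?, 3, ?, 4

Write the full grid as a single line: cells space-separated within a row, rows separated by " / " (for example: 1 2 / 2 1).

5 2 1 4 3 / 4 1 2 3 5 / 2 3 4 5 1 / 3 4 5 1 2 / 1 5 3 2 4

At row 1, column 2: row 1 has {1,3,5}; column 2 has {1,4}; that leaves 2.
At row 1, column 4: row 1 has {1,2,3,5}; column 4 is empty so far; that leaves 4.
At row 3, column 3: row 3 has {2}; column 3 has {1,3,5}; that leaves 4.
At row 5, column 1: row 5 has {3,4}; column 1 has {2,5}; that leaves 1.
At row 5, column 2: row 5 has {1,3,4}; column 2 has {1,2,4}; that leaves 5.
At row 5, column 4: row 5 has {1,3,4,5}; column 4 has {4}; that leaves 2.
At row 2, column 3: row 2 has {1}; column 3 has {1,3,4,5}; that leaves 2.
At row 2, column 5: row 2 has {1,2}; column 5 has {3,4}; that leaves 5.
At row 3, column 2: row 3 has {2,4}; column 2 has {1,2,4,5}; that leaves 3.
At row 3, column 5: row 3 has {2,3,4}; column 5 has {3,4,5}; that leaves 1.
At row 4, column 1: row 4 has {4,5}; column 1 has {1,2,5}; that leaves 3.
At row 4, column 4: row 4 has {3,4,5}; column 4 has {2,4}; that leaves 1.
At row 4, column 5: row 4 has {1,3,4,5}; column 5 has {1,3,4,5}; that leaves 2.
At row 2, column 1: row 2 has {1,2,5}; column 1 has {1,2,3,5}; that leaves 4.
At row 2, column 4: row 2 has {1,2,4,5}; column 4 has {1,2,4}; that leaves 3.
At row 3, column 4: row 3 has {1,2,3,4}; column 4 has {1,2,3,4}; that leaves 5.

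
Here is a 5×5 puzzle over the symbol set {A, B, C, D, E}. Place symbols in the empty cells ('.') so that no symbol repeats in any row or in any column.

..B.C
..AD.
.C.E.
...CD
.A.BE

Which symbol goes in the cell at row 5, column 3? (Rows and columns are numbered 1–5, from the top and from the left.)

row 1 has {B,C}; column 4 has {B,C,D,E} — only A is left for (r1,c4).
row 2 has {A,D}; column 5 has {C,D,E} — only B is left for (r2,c5).
row 3 has {C,E}; column 3 has {A,B} — only D is left for (r3,c3).
row 3 has {C,D,E}; column 5 has {B,C,D,E} — only A is left for (r3,c5).
row 4 has {C,D}; column 3 has {A,B,D} — only E is left for (r4,c3).
row 5 has {A,B,E}; column 3 has {A,B,D,E} — only C is left for (r5,c3).

C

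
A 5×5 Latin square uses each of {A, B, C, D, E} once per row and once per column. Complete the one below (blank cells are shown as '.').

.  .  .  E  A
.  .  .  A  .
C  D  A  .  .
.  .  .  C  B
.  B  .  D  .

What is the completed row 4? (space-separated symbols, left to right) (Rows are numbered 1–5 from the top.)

E A D C B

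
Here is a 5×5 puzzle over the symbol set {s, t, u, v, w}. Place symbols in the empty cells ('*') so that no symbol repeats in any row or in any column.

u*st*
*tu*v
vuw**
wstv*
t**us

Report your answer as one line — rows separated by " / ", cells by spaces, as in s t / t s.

u v s t w / s t u w v / v u w s t / w s t v u / t w v u s

At row 1, column 5: row 1 has {s,t,u}; column 5 has {s,v}; that leaves w.
At row 2, column 1: row 2 has {t,u,v}; column 1 has {t,u,v,w}; that leaves s.
At row 2, column 4: row 2 has {s,t,u,v}; column 4 has {t,u,v}; that leaves w.
At row 3, column 4: row 3 has {u,v,w}; column 4 has {t,u,v,w}; that leaves s.
At row 3, column 5: row 3 has {s,u,v,w}; column 5 has {s,v,w}; that leaves t.
At row 4, column 5: row 4 has {s,t,v,w}; column 5 has {s,t,v,w}; that leaves u.
At row 5, column 3: row 5 has {s,t,u}; column 3 has {s,t,u,w}; that leaves v.
At row 1, column 2: row 1 has {s,t,u,w}; column 2 has {s,t,u}; that leaves v.
At row 5, column 2: row 5 has {s,t,u,v}; column 2 has {s,t,u,v}; that leaves w.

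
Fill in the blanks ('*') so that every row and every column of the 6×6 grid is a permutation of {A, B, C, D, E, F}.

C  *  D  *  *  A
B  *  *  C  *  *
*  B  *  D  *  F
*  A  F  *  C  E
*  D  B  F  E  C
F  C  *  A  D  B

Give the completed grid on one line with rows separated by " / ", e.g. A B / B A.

C F D E B A / B E A C F D / E B C D A F / D A F B C E / A D B F E C / F C E A D B

(r2,c6): row 2 has {B,C}; column 6 has {A,B,C,E,F}, so it must be D.
(r3,c5): row 3 has {B,D,F}; column 5 has {C,D,E}, so it must be A.
(r4,c1): row 4 has {A,C,E,F}; column 1 has {B,C,F}, so it must be D.
(r4,c4): row 4 has {A,C,D,E,F}; column 4 has {A,C,D,F}, so it must be B.
(r5,c1): row 5 has {B,C,D,E,F}; column 1 has {B,C,D,F}, so it must be A.
(r6,c3): row 6 has {A,B,C,D,F}; column 3 has {B,D,F}, so it must be E.
(r1,c4): row 1 has {A,C,D}; column 4 has {A,B,C,D,F}, so it must be E.
(r2,c3): row 2 has {B,C,D}; column 3 has {B,D,E,F}, so it must be A.
(r2,c5): row 2 has {A,B,C,D}; column 5 has {A,C,D,E}, so it must be F.
(r3,c1): row 3 has {A,B,D,F}; column 1 has {A,B,C,D,F}, so it must be E.
(r3,c3): row 3 has {A,B,D,E,F}; column 3 has {A,B,D,E,F}, so it must be C.
(r1,c2): row 1 has {A,C,D,E}; column 2 has {A,B,C,D}, so it must be F.
(r1,c5): row 1 has {A,C,D,E,F}; column 5 has {A,C,D,E,F}, so it must be B.
(r2,c2): row 2 has {A,B,C,D,F}; column 2 has {A,B,C,D,F}, so it must be E.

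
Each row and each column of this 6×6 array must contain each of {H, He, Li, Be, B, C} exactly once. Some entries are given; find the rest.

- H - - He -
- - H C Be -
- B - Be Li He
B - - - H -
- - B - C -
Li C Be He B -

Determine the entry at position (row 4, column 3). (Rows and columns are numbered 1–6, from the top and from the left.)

He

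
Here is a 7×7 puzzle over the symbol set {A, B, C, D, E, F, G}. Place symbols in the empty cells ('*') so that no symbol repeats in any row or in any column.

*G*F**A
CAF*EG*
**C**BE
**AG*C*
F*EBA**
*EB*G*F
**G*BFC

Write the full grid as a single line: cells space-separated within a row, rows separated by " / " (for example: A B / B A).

(r1,c3): row 1 has {A,F,G}; column 3 has {A,B,C,E,F,G}, so it must be D.
(r1,c5): row 1 has {A,D,F,G}; column 5 has {A,B,E,G}, so it must be C.
(r1,c6): row 1 has {A,C,D,F,G}; column 6 has {B,C,F,G}, so it must be E.
(r2,c4): row 2 has {A,C,E,F,G}; column 4 has {B,F,G}, so it must be D.
(r2,c7): row 2 has {A,C,D,E,F,G}; column 7 has {A,C,E,F}, so it must be B.
(r3,c4): row 3 has {B,C,E}; column 4 has {B,D,F,G}, so it must be A.
(r4,c7): row 4 has {A,C,G}; column 7 has {A,B,C,E,F}, so it must be D.
(r5,c6): row 5 has {A,B,E,F}; column 6 has {B,C,E,F,G}, so it must be D.
(r5,c7): row 5 has {A,B,D,E,F}; column 7 has {A,B,C,D,E,F}, so it must be G.
(r6,c4): row 6 has {B,E,F,G}; column 4 has {A,B,D,F,G}, so it must be C.
(r6,c6): row 6 has {B,C,E,F,G}; column 6 has {B,C,D,E,F,G}, so it must be A.
(r7,c2): row 7 has {B,C,F,G}; column 2 has {A,E,G}, so it must be D.
(r7,c4): row 7 has {B,C,D,F,G}; column 4 has {A,B,C,D,F,G}, so it must be E.
(r1,c1): row 1 has {A,C,D,E,F,G}; column 1 has {C,F}, so it must be B.
(r3,c2): row 3 has {A,B,C,E}; column 2 has {A,D,E,G}, so it must be F.
(r3,c5): row 3 has {A,B,C,E,F}; column 5 has {A,B,C,E,G}, so it must be D.
(r4,c1): row 4 has {A,C,D,G}; column 1 has {B,C,F}, so it must be E.
(r4,c2): row 4 has {A,C,D,E,G}; column 2 has {A,D,E,F,G}, so it must be B.
(r4,c5): row 4 has {A,B,C,D,E,G}; column 5 has {A,B,C,D,E,G}, so it must be F.
(r5,c2): row 5 has {A,B,D,E,F,G}; column 2 has {A,B,D,E,F,G}, so it must be C.
(r6,c1): row 6 has {A,B,C,E,F,G}; column 1 has {B,C,E,F}, so it must be D.
(r7,c1): row 7 has {B,C,D,E,F,G}; column 1 has {B,C,D,E,F}, so it must be A.
(r3,c1): row 3 has {A,B,C,D,E,F}; column 1 has {A,B,C,D,E,F}, so it must be G.

B G D F C E A / C A F D E G B / G F C A D B E / E B A G F C D / F C E B A D G / D E B C G A F / A D G E B F C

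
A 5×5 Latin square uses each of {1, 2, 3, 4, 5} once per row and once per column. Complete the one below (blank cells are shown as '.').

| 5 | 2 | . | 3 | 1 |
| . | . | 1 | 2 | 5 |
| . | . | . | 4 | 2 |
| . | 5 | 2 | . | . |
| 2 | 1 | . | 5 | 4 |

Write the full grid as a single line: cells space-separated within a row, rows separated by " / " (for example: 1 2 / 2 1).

(r1,c3) = 4
(r3,c2) = 3
(r3,c3) = 5
(r4,c4) = 1
(r4,c5) = 3
(r5,c3) = 3
(r2,c2) = 4
(r3,c1) = 1
(r4,c1) = 4
(r2,c1) = 3

5 2 4 3 1 / 3 4 1 2 5 / 1 3 5 4 2 / 4 5 2 1 3 / 2 1 3 5 4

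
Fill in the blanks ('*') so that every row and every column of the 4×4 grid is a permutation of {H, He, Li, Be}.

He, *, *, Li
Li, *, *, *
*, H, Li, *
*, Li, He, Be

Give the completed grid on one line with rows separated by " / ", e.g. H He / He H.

At row 1, column 2: row 1 has {He,Li}; column 2 has {H,Li}; that leaves Be.
At row 1, column 3: row 1 has {He,Li,Be}; column 3 has {He,Li}; that leaves H.
At row 2, column 2: row 2 has {Li}; column 2 has {H,Li,Be}; that leaves He.
At row 2, column 3: row 2 has {He,Li}; column 3 has {H,He,Li}; that leaves Be.
At row 2, column 4: row 2 has {He,Li,Be}; column 4 has {Li,Be}; that leaves H.
At row 3, column 1: row 3 has {H,Li}; column 1 has {He,Li}; that leaves Be.
At row 3, column 4: row 3 has {H,Li,Be}; column 4 has {H,Li,Be}; that leaves He.
At row 4, column 1: row 4 has {He,Li,Be}; column 1 has {He,Li,Be}; that leaves H.

He Be H Li / Li He Be H / Be H Li He / H Li He Be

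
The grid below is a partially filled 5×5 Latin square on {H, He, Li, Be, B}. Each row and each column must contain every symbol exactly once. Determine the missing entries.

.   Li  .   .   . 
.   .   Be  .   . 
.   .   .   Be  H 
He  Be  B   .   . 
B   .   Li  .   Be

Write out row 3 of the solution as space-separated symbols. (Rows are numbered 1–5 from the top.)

Li B He Be H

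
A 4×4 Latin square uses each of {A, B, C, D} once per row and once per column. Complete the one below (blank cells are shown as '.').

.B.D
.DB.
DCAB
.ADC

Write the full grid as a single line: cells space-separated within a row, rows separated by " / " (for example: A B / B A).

Cell (r1,c3): row 1 has {B,D}; column 3 has {A,B,D} → C.
Cell (r2,c4): row 2 has {B,D}; column 4 has {B,C,D} → A.
Cell (r4,c1): row 4 has {A,C,D}; column 1 has {D} → B.
Cell (r1,c1): row 1 has {B,C,D}; column 1 has {B,D} → A.
Cell (r2,c1): row 2 has {A,B,D}; column 1 has {A,B,D} → C.

A B C D / C D B A / D C A B / B A D C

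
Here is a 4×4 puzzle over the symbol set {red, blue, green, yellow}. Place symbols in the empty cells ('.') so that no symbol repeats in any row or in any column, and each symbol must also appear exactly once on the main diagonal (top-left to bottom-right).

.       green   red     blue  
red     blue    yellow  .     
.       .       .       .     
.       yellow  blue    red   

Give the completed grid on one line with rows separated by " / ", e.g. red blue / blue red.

yellow green red blue / red blue yellow green / blue red green yellow / green yellow blue red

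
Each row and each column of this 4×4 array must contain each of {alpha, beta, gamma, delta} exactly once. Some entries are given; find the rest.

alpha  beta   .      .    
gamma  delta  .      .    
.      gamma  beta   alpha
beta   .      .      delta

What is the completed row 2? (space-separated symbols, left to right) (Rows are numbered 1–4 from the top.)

gamma delta alpha beta

row 1 has {alpha,beta}; column 4 has {alpha,delta} — only gamma is left for (r1,c4).
row 2 has {gamma,delta}; column 3 has {beta} — only alpha is left for (r2,c3).
row 2 has {alpha,gamma,delta}; column 4 has {alpha,gamma,delta} — only beta is left for (r2,c4).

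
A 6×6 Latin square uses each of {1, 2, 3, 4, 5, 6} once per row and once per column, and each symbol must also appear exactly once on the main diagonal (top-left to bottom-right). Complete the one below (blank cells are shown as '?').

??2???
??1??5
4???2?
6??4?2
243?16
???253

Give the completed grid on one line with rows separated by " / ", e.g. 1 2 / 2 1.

Cell (r1,c1): row 1 has {2}; column 1 has {2,4,6}; the diagonal has {1,3,4} → 5.
Cell (r2,c1): row 2 has {1,5}; column 1 has {2,4,5,6} → 3.
Cell (r2,c4): row 2 has {1,3,5}; column 4 has {2,4} → 6.
Cell (r2,c5): row 2 has {1,3,5,6}; column 5 has {1,2,5} → 4.
Cell (r3,c3): row 3 has {2,4}; column 3 has {1,2,3}; the diagonal has {1,3,4,5} → 6.
Cell (r3,c6): row 3 has {2,4,6}; column 6 has {2,3,5,6} → 1.
Cell (r4,c3): row 4 has {2,4,6}; column 3 has {1,2,3,6} → 5.
Cell (r4,c5): row 4 has {2,4,5,6}; column 5 has {1,2,4,5} → 3.
Cell (r5,c4): row 5 has {1,2,3,4,6}; column 4 has {2,4,6} → 5.
Cell (r6,c1): row 6 has {2,3,5}; column 1 has {2,3,4,5,6} → 1.
Cell (r6,c2): row 6 has {1,2,3,5}; column 2 has {4} → 6.
Cell (r6,c3): row 6 has {1,2,3,5,6}; column 3 has {1,2,3,5,6} → 4.
Cell (r1,c5): row 1 has {2,5}; column 5 has {1,2,3,4,5} → 6.
Cell (r1,c6): row 1 has {2,5,6}; column 6 has {1,2,3,5,6} → 4.
Cell (r2,c2): row 2 has {1,3,4,5,6}; column 2 has {4,6}; the diagonal has {1,3,4,5,6} → 2.
Cell (r3,c4): row 3 has {1,2,4,6}; column 4 has {2,4,5,6} → 3.
Cell (r4,c2): row 4 has {2,3,4,5,6}; column 2 has {2,4,6} → 1.
Cell (r1,c2): row 1 has {2,4,5,6}; column 2 has {1,2,4,6} → 3.
Cell (r1,c4): row 1 has {2,3,4,5,6}; column 4 has {2,3,4,5,6} → 1.
Cell (r3,c2): row 3 has {1,2,3,4,6}; column 2 has {1,2,3,4,6} → 5.

5 3 2 1 6 4 / 3 2 1 6 4 5 / 4 5 6 3 2 1 / 6 1 5 4 3 2 / 2 4 3 5 1 6 / 1 6 4 2 5 3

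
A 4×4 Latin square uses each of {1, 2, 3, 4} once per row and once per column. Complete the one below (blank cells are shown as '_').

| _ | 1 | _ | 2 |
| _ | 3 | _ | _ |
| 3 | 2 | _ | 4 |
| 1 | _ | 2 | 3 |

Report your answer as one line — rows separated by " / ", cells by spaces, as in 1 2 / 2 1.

row 1 has {1,2}; column 1 has {1,3} — only 4 is left for (r1,c1).
row 1 has {1,2,4}; column 3 has {2} — only 3 is left for (r1,c3).
row 2 has {3}; column 1 has {1,3,4} — only 2 is left for (r2,c1).
row 2 has {2,3}; column 4 has {2,3,4} — only 1 is left for (r2,c4).
row 3 has {2,3,4}; column 3 has {2,3} — only 1 is left for (r3,c3).
row 4 has {1,2,3}; column 2 has {1,2,3} — only 4 is left for (r4,c2).
row 2 has {1,2,3}; column 3 has {1,2,3} — only 4 is left for (r2,c3).

4 1 3 2 / 2 3 4 1 / 3 2 1 4 / 1 4 2 3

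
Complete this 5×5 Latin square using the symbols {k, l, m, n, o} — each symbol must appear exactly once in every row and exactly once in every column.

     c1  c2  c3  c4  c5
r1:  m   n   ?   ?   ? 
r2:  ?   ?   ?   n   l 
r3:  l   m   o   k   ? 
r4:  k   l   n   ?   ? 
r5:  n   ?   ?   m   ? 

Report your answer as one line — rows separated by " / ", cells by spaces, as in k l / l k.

m n k l o / o k m n l / l m o k n / k l n o m / n o l m k

Cell (r2,c1): row 2 has {l,n}; column 1 has {k,l,m,n} → o.
Cell (r2,c2): row 2 has {l,n,o}; column 2 has {l,m,n} → k.
Cell (r2,c3): row 2 has {k,l,n,o}; column 3 has {n,o} → m.
Cell (r3,c5): row 3 has {k,l,m,o}; column 5 has {l} → n.
Cell (r4,c4): row 4 has {k,l,n}; column 4 has {k,m,n} → o.
Cell (r4,c5): row 4 has {k,l,n,o}; column 5 has {l,n} → m.
Cell (r5,c2): row 5 has {m,n}; column 2 has {k,l,m,n} → o.
Cell (r5,c5): row 5 has {m,n,o}; column 5 has {l,m,n} → k.
Cell (r1,c4): row 1 has {m,n}; column 4 has {k,m,n,o} → l.
Cell (r1,c5): row 1 has {l,m,n}; column 5 has {k,l,m,n} → o.
Cell (r5,c3): row 5 has {k,m,n,o}; column 3 has {m,n,o} → l.
Cell (r1,c3): row 1 has {l,m,n,o}; column 3 has {l,m,n,o} → k.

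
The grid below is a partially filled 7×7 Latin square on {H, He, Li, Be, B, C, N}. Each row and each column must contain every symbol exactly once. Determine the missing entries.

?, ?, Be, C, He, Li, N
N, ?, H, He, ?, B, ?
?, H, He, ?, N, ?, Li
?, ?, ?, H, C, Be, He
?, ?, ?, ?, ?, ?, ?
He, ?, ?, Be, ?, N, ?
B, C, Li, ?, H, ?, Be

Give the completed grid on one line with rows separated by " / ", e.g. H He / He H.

row 1 has {He,Li,Be,C,N}; column 1 has {He,B,N} — only H is left for (r1,c1).
row 1 has {H,He,Li,Be,C,N}; column 2 has {H,C} — only B is left for (r1,c2).
row 2 has {H,He,B,N}; column 7 has {He,Li,Be,N} — only C is left for (r2,c7).
row 3 has {H,He,Li,N}; column 4 has {H,He,Be,C} — only B is left for (r3,c4).
row 3 has {H,He,Li,B,N}; column 6 has {Li,Be,B,N} — only C is left for (r3,c6).
row 4 has {H,He,Be,C}; column 1 has {H,He,B,N} — only Li is left for (r4,c1).
row 4 has {H,He,Li,Be,C}; column 2 has {H,B,C} — only N is left for (r4,c2).
row 4 has {H,He,Li,Be,C,N}; column 3 has {H,He,Li,Be} — only B is left for (r4,c3).
row 6 has {He,Be,N}; column 2 has {H,B,C,N} — only Li is left for (r6,c2).
row 6 has {He,Li,Be,N}; column 3 has {H,He,Li,Be,B} — only C is left for (r6,c3).
row 6 has {He,Li,Be,C,N}; column 5 has {H,He,C,N} — only B is left for (r6,c5).
row 6 has {He,Li,Be,B,C,N}; column 7 has {He,Li,Be,C,N} — only H is left for (r6,c7).
row 7 has {H,Li,Be,B,C}; column 4 has {H,He,Be,B,C} — only N is left for (r7,c4).
row 7 has {H,Li,Be,B,C,N}; column 6 has {Li,Be,B,C,N} — only He is left for (r7,c6).
row 2 has {H,He,B,C,N}; column 2 has {H,Li,B,C,N} — only Be is left for (r2,c2).
row 2 has {H,He,Be,B,C,N}; column 5 has {H,He,B,C,N} — only Li is left for (r2,c5).
row 3 has {H,He,Li,B,C,N}; column 1 has {H,He,Li,B,N} — only Be is left for (r3,c1).
row 5 is empty so far; column 1 has {H,He,Li,Be,B,N} — only C is left for (r5,c1).
row 5 has {C}; column 2 has {H,Li,Be,B,C,N} — only He is left for (r5,c2).
row 5 has {He,C}; column 3 has {H,He,Li,Be,B,C} — only N is left for (r5,c3).
row 5 has {He,C,N}; column 4 has {H,He,Be,B,C,N} — only Li is left for (r5,c4).
row 5 has {He,Li,C,N}; column 5 has {H,He,Li,B,C,N} — only Be is left for (r5,c5).
row 5 has {He,Li,Be,C,N}; column 6 has {He,Li,Be,B,C,N} — only H is left for (r5,c6).
row 5 has {H,He,Li,Be,C,N}; column 7 has {H,He,Li,Be,C,N} — only B is left for (r5,c7).

H B Be C He Li N / N Be H He Li B C / Be H He B N C Li / Li N B H C Be He / C He N Li Be H B / He Li C Be B N H / B C Li N H He Be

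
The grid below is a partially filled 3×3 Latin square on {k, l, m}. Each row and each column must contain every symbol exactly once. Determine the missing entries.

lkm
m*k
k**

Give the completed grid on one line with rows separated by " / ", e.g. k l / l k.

(r2,c2): row 2 has {k,m}; column 2 has {k}, so it must be l.
(r3,c2): row 3 has {k}; column 2 has {k,l}, so it must be m.
(r3,c3): row 3 has {k,m}; column 3 has {k,m}, so it must be l.

l k m / m l k / k m l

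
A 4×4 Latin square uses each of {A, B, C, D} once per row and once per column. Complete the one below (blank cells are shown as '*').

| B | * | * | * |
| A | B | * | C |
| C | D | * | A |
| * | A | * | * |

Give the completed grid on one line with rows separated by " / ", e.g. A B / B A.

At row 1, column 2: row 1 has {B}; column 2 has {A,B,D}; that leaves C.
At row 1, column 4: row 1 has {B,C}; column 4 has {A,C}; that leaves D.
At row 2, column 3: row 2 has {A,B,C}; column 3 is empty so far; that leaves D.
At row 3, column 3: row 3 has {A,C,D}; column 3 has {D}; that leaves B.
At row 4, column 1: row 4 has {A}; column 1 has {A,B,C}; that leaves D.
At row 4, column 3: row 4 has {A,D}; column 3 has {B,D}; that leaves C.
At row 4, column 4: row 4 has {A,C,D}; column 4 has {A,C,D}; that leaves B.
At row 1, column 3: row 1 has {B,C,D}; column 3 has {B,C,D}; that leaves A.

B C A D / A B D C / C D B A / D A C B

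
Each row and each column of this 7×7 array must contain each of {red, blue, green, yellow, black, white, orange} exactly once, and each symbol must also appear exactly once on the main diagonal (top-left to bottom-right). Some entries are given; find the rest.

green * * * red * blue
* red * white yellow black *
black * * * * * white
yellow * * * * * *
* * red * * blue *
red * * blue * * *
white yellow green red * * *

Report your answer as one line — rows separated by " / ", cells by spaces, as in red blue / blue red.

green orange yellow black red white blue / blue red orange white yellow black green / black green blue yellow orange red white / yellow blue white orange black green red / orange black red green white blue yellow / red white black blue green yellow orange / white yellow green red blue orange black

row 5 has {red,blue}; column 1 has {red,green,yellow,black,white} — only orange is left for (r5,c1).
row 7 has {red,green,yellow,white}; column 6 has {blue,black} — only orange is left for (r7,c6).
row 7 has {red,green,yellow,white,orange}; column 7 has {blue,white}; the diagonal has {red,green} — only black is left for (r7,c7).
row 2 has {red,yellow,black,white}; column 1 has {red,green,yellow,black,white,orange} — only blue is left for (r2,c1).
row 2 has {red,blue,yellow,black,white}; column 3 has {red,green} — only orange is left for (r2,c3).
row 2 has {red,blue,yellow,black,white,orange}; column 7 has {blue,black,white} — only green is left for (r2,c7).
row 4 has {yellow}; column 4 has {red,blue,white}; the diagonal has {red,green,black} — only orange is left for (r4,c4).
row 4 has {yellow,orange}; column 7 has {blue,green,black,white} — only red is left for (r4,c7).
row 5 has {red,blue,orange}; column 5 has {red,yellow}; the diagonal has {red,green,black,orange} — only white is left for (r5,c5).
row 5 has {red,blue,white,orange}; column 7 has {red,blue,green,black,white} — only yellow is left for (r5,c7).
row 6 has {red,blue}; column 6 has {blue,black,orange}; the diagonal has {red,green,black,white,orange} — only yellow is left for (r6,c6).
row 6 has {red,blue,yellow}; column 7 has {red,blue,green,yellow,black,white} — only orange is left for (r6,c7).
row 7 has {red,green,yellow,black,white,orange}; column 5 has {red,yellow,white} — only blue is left for (r7,c5).
row 1 has {red,blue,green}; column 6 has {blue,yellow,black,orange} — only white is left for (r1,c6).
row 3 has {black,white}; column 3 has {red,green,orange}; the diagonal has {red,green,yellow,black,white,orange} — only blue is left for (r3,c3).
row 4 has {red,yellow,orange}; column 6 has {blue,yellow,black,white,orange} — only green is left for (r4,c6).
row 3 has {blue,black,white}; column 6 has {blue,green,yellow,black,white,orange} — only red is left for (r3,c6).
row 4 has {red,green,yellow,orange}; column 5 has {red,blue,yellow,white} — only black is left for (r4,c5).
row 6 has {red,blue,yellow,orange}; column 5 has {red,blue,yellow,black,white} — only green is left for (r6,c5).
row 3 has {red,blue,black,white}; column 5 has {red,blue,green,yellow,black,white} — only orange is left for (r3,c5).
row 4 has {red,green,yellow,black,orange}; column 3 has {red,blue,green,orange} — only white is left for (r4,c3).
row 6 has {red,blue,green,yellow,orange}; column 3 has {red,blue,green,white,orange} — only black is left for (r6,c3).
row 1 has {red,blue,green,white}; column 3 has {red,blue,green,black,white,orange} — only yellow is left for (r1,c3).
row 1 has {red,blue,green,yellow,white}; column 4 has {red,blue,white,orange} — only black is left for (r1,c4).
row 3 has {red,blue,black,white,orange}; column 2 has {red,yellow} — only green is left for (r3,c2).
row 3 has {red,blue,green,black,white,orange}; column 4 has {red,blue,black,white,orange} — only yellow is left for (r3,c4).
row 4 has {red,green,yellow,black,white,orange}; column 2 has {red,green,yellow} — only blue is left for (r4,c2).
row 5 has {red,blue,yellow,white,orange}; column 2 has {red,blue,green,yellow} — only black is left for (r5,c2).
row 5 has {red,blue,yellow,black,white,orange}; column 4 has {red,blue,yellow,black,white,orange} — only green is left for (r5,c4).
row 6 has {red,blue,green,yellow,black,orange}; column 2 has {red,blue,green,yellow,black} — only white is left for (r6,c2).
row 1 has {red,blue,green,yellow,black,white}; column 2 has {red,blue,green,yellow,black,white} — only orange is left for (r1,c2).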